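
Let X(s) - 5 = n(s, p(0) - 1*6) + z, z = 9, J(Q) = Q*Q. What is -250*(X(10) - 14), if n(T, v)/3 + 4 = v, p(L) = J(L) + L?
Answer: 7500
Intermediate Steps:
J(Q) = Q²
p(L) = L + L² (p(L) = L² + L = L + L²)
n(T, v) = -12 + 3*v
X(s) = -16 (X(s) = 5 + ((-12 + 3*(0*(1 + 0) - 1*6)) + 9) = 5 + ((-12 + 3*(0*1 - 6)) + 9) = 5 + ((-12 + 3*(0 - 6)) + 9) = 5 + ((-12 + 3*(-6)) + 9) = 5 + ((-12 - 18) + 9) = 5 + (-30 + 9) = 5 - 21 = -16)
-250*(X(10) - 14) = -250*(-16 - 14) = -250*(-30) = 7500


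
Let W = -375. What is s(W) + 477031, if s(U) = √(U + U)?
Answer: 477031 + 5*I*√30 ≈ 4.7703e+5 + 27.386*I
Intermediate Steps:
s(U) = √2*√U (s(U) = √(2*U) = √2*√U)
s(W) + 477031 = √2*√(-375) + 477031 = √2*(5*I*√15) + 477031 = 5*I*√30 + 477031 = 477031 + 5*I*√30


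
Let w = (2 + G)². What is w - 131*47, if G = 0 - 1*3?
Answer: -6156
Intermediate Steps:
G = -3 (G = 0 - 3 = -3)
w = 1 (w = (2 - 3)² = (-1)² = 1)
w - 131*47 = 1 - 131*47 = 1 - 6157 = -6156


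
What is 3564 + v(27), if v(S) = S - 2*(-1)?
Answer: 3593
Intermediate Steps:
v(S) = 2 + S (v(S) = S + 2 = 2 + S)
3564 + v(27) = 3564 + (2 + 27) = 3564 + 29 = 3593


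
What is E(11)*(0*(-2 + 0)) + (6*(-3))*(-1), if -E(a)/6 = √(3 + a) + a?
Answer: 18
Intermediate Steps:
E(a) = -6*a - 6*√(3 + a) (E(a) = -6*(√(3 + a) + a) = -6*(a + √(3 + a)) = -6*a - 6*√(3 + a))
E(11)*(0*(-2 + 0)) + (6*(-3))*(-1) = (-6*11 - 6*√(3 + 11))*(0*(-2 + 0)) + (6*(-3))*(-1) = (-66 - 6*√14)*(0*(-2)) - 18*(-1) = (-66 - 6*√14)*0 + 18 = 0 + 18 = 18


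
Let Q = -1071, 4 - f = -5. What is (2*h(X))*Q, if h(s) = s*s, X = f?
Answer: -173502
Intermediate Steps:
f = 9 (f = 4 - 1*(-5) = 4 + 5 = 9)
X = 9
h(s) = s²
(2*h(X))*Q = (2*9²)*(-1071) = (2*81)*(-1071) = 162*(-1071) = -173502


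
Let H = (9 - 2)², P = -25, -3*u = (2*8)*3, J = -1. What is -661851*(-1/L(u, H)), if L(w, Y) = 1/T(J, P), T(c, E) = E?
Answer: -16546275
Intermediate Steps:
u = -16 (u = -2*8*3/3 = -16*3/3 = -⅓*48 = -16)
H = 49 (H = 7² = 49)
L(w, Y) = -1/25 (L(w, Y) = 1/(-25) = -1/25)
-661851*(-1/L(u, H)) = -661851/((-1*(-1/25))) = -661851/1/25 = -661851*25 = -16546275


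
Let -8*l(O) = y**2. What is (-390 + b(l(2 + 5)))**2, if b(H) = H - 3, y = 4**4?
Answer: 73702225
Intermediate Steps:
y = 256
l(O) = -8192 (l(O) = -1/8*256**2 = -1/8*65536 = -8192)
b(H) = -3 + H
(-390 + b(l(2 + 5)))**2 = (-390 + (-3 - 8192))**2 = (-390 - 8195)**2 = (-8585)**2 = 73702225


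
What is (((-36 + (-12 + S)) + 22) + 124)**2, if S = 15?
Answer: 12769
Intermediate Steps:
(((-36 + (-12 + S)) + 22) + 124)**2 = (((-36 + (-12 + 15)) + 22) + 124)**2 = (((-36 + 3) + 22) + 124)**2 = ((-33 + 22) + 124)**2 = (-11 + 124)**2 = 113**2 = 12769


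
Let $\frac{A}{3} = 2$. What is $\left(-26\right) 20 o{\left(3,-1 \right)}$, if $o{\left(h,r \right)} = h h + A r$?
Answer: $-1560$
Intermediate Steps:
$A = 6$ ($A = 3 \cdot 2 = 6$)
$o{\left(h,r \right)} = h^{2} + 6 r$ ($o{\left(h,r \right)} = h h + 6 r = h^{2} + 6 r$)
$\left(-26\right) 20 o{\left(3,-1 \right)} = \left(-26\right) 20 \left(3^{2} + 6 \left(-1\right)\right) = - 520 \left(9 - 6\right) = \left(-520\right) 3 = -1560$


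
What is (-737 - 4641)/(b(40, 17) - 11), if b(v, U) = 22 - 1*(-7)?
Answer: -2689/9 ≈ -298.78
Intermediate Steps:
b(v, U) = 29 (b(v, U) = 22 + 7 = 29)
(-737 - 4641)/(b(40, 17) - 11) = (-737 - 4641)/(29 - 11) = -5378/18 = -5378*1/18 = -2689/9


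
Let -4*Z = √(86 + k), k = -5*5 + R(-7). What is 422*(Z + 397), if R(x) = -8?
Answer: 167534 - 211*√53/2 ≈ 1.6677e+5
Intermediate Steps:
k = -33 (k = -5*5 - 8 = -25 - 8 = -33)
Z = -√53/4 (Z = -√(86 - 33)/4 = -√53/4 ≈ -1.8200)
422*(Z + 397) = 422*(-√53/4 + 397) = 422*(397 - √53/4) = 167534 - 211*√53/2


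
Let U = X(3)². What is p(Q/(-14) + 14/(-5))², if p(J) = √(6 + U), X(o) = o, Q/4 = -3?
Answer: 15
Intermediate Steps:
Q = -12 (Q = 4*(-3) = -12)
U = 9 (U = 3² = 9)
p(J) = √15 (p(J) = √(6 + 9) = √15)
p(Q/(-14) + 14/(-5))² = (√15)² = 15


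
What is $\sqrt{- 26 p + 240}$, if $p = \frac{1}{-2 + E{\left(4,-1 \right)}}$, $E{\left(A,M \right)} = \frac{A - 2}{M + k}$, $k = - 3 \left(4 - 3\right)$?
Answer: $\frac{2 \sqrt{1565}}{5} \approx 15.824$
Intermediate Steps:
$k = -3$ ($k = \left(-3\right) 1 = -3$)
$E{\left(A,M \right)} = \frac{-2 + A}{-3 + M}$ ($E{\left(A,M \right)} = \frac{A - 2}{M - 3} = \frac{-2 + A}{-3 + M}$)
$p = - \frac{2}{5}$ ($p = \frac{1}{-2 + \frac{-2 + 4}{-3 - 1}} = \frac{1}{-2 + \frac{1}{-4} \cdot 2} = \frac{1}{-2 - \frac{1}{2}} = \frac{1}{- \frac{5}{2}} = - \frac{2}{5} \approx -0.4$)
$\sqrt{- 26 p + 240} = \sqrt{\left(-26\right) \left(- \frac{2}{5}\right) + 240} = \sqrt{\frac{52}{5} + 240} = \sqrt{\frac{1252}{5}} = \frac{2 \sqrt{1565}}{5}$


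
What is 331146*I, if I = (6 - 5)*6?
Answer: 1986876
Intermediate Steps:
I = 6 (I = 1*6 = 6)
331146*I = 331146*6 = 1986876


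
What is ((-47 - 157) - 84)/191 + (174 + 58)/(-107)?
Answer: -75128/20437 ≈ -3.6761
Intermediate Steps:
((-47 - 157) - 84)/191 + (174 + 58)/(-107) = (-204 - 84)*(1/191) + 232*(-1/107) = -288*1/191 - 232/107 = -288/191 - 232/107 = -75128/20437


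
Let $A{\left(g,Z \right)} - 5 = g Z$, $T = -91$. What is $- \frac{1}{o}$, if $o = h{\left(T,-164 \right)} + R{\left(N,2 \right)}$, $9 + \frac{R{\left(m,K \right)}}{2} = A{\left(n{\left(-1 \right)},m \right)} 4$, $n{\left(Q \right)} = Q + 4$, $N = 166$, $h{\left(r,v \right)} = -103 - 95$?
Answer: $- \frac{1}{3808} \approx -0.00026261$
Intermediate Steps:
$h{\left(r,v \right)} = -198$ ($h{\left(r,v \right)} = -103 - 95 = -198$)
$n{\left(Q \right)} = 4 + Q$
$A{\left(g,Z \right)} = 5 + Z g$ ($A{\left(g,Z \right)} = 5 + g Z = 5 + Z g$)
$R{\left(m,K \right)} = 22 + 24 m$ ($R{\left(m,K \right)} = -18 + 2 \left(5 + m \left(4 - 1\right)\right) 4 = -18 + 2 \left(5 + m 3\right) 4 = -18 + 2 \left(5 + 3 m\right) 4 = -18 + 2 \left(20 + 12 m\right) = -18 + \left(40 + 24 m\right) = 22 + 24 m$)
$o = 3808$ ($o = -198 + \left(22 + 24 \cdot 166\right) = -198 + \left(22 + 3984\right) = -198 + 4006 = 3808$)
$- \frac{1}{o} = - \frac{1}{3808}$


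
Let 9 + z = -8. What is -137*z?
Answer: 2329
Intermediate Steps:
z = -17 (z = -9 - 8 = -17)
-137*z = -137*(-17) = 2329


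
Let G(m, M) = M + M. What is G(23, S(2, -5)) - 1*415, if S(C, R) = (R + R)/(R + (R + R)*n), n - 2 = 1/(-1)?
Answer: -1241/3 ≈ -413.67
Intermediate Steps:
n = 1 (n = 2 + 1/(-1) = 2 - 1 = 1)
S(C, R) = 2/3 (S(C, R) = (R + R)/(R + (R + R)*1) = (2*R)/(R + (2*R)*1) = (2*R)/(R + 2*R) = (2*R)/((3*R)) = (2*R)*(1/(3*R)) = 2/3)
G(m, M) = 2*M
G(23, S(2, -5)) - 1*415 = 2*(2/3) - 1*415 = 4/3 - 415 = -1241/3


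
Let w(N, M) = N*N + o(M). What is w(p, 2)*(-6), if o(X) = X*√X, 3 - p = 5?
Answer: -24 - 12*√2 ≈ -40.971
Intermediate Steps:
p = -2 (p = 3 - 1*5 = 3 - 5 = -2)
o(X) = X^(3/2)
w(N, M) = M^(3/2) + N² (w(N, M) = N*N + M^(3/2) = N² + M^(3/2) = M^(3/2) + N²)
w(p, 2)*(-6) = (2^(3/2) + (-2)²)*(-6) = (2*√2 + 4)*(-6) = (4 + 2*√2)*(-6) = -24 - 12*√2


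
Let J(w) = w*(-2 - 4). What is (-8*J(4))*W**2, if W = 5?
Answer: 4800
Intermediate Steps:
J(w) = -6*w (J(w) = w*(-6) = -6*w)
(-8*J(4))*W**2 = -(-48)*4*5**2 = -8*(-24)*25 = 192*25 = 4800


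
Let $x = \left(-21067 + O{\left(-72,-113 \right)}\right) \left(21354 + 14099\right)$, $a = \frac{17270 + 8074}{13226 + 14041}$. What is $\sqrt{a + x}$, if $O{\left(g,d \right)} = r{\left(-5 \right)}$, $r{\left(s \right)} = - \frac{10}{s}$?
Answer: $\frac{i \sqrt{61694530056087973}}{9089} \approx 27328.0 i$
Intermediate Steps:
$a = \frac{8448}{9089}$ ($a = \frac{25344}{27267} = 25344 \cdot \frac{1}{27267} = \frac{8448}{9089} \approx 0.92947$)
$O{\left(g,d \right)} = 2$ ($O{\left(g,d \right)} = - \frac{10}{-5} = \left(-10\right) \left(- \frac{1}{5}\right) = 2$)
$x = -746817445$ ($x = \left(-21067 + 2\right) \left(21354 + 14099\right) = \left(-21065\right) 35453 = -746817445$)
$\sqrt{a + x} = \sqrt{\frac{8448}{9089} - 746817445} = \sqrt{- \frac{6787823749157}{9089}} = \frac{i \sqrt{61694530056087973}}{9089}$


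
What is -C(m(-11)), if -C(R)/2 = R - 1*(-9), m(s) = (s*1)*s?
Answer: 260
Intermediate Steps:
m(s) = s² (m(s) = s*s = s²)
C(R) = -18 - 2*R (C(R) = -2*(R - 1*(-9)) = -2*(R + 9) = -2*(9 + R) = -18 - 2*R)
-C(m(-11)) = -(-18 - 2*(-11)²) = -(-18 - 2*121) = -(-18 - 242) = -1*(-260) = 260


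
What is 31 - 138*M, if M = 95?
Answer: -13079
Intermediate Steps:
31 - 138*M = 31 - 138*95 = 31 - 13110 = -13079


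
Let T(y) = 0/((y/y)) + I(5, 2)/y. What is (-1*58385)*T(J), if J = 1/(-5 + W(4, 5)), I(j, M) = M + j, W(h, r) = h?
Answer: 408695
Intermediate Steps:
J = -1 (J = 1/(-5 + 4) = 1/(-1) = -1)
T(y) = 7/y (T(y) = 0/((y/y)) + (2 + 5)/y = 0/1 + 7/y = 0*1 + 7/y = 0 + 7/y = 7/y)
(-1*58385)*T(J) = (-1*58385)*(7/(-1)) = -408695*(-1) = -58385*(-7) = 408695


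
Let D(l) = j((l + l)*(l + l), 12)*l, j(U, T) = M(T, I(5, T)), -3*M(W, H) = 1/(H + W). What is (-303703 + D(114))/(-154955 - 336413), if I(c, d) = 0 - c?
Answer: 2125959/3439576 ≈ 0.61809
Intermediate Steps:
I(c, d) = -c
M(W, H) = -1/(3*(H + W))
j(U, T) = -1/(-15 + 3*T) (j(U, T) = -1/(3*(-1*5) + 3*T) = -1/(3*(-5) + 3*T) = -1/(-15 + 3*T))
D(l) = -l/21 (D(l) = (-1/(-15 + 3*12))*l = (-1/(-15 + 36))*l = (-1/21)*l = (-1*1/21)*l = -l/21)
(-303703 + D(114))/(-154955 - 336413) = (-303703 - 1/21*114)/(-154955 - 336413) = (-303703 - 38/7)/(-491368) = -2125959/7*(-1/491368) = 2125959/3439576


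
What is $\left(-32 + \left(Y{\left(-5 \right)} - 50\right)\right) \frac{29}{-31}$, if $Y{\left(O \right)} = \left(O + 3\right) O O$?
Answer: $\frac{3828}{31} \approx 123.48$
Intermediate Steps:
$Y{\left(O \right)} = O^{2} \left(3 + O\right)$ ($Y{\left(O \right)} = \left(3 + O\right) O O = O \left(3 + O\right) O = O^{2} \left(3 + O\right)$)
$\left(-32 + \left(Y{\left(-5 \right)} - 50\right)\right) \frac{29}{-31} = \left(-32 + \left(\left(-5\right)^{2} \left(3 - 5\right) - 50\right)\right) \frac{29}{-31} = \left(-32 + \left(25 \left(-2\right) - 50\right)\right) 29 \left(- \frac{1}{31}\right) = \left(-32 - 100\right) \left(- \frac{29}{31}\right) = \left(-132\right) \left(- \frac{29}{31}\right) = \frac{3828}{31}$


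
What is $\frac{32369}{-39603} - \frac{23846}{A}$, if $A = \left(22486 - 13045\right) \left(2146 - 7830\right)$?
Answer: $- \frac{289343625083}{354200281722} \approx -0.81689$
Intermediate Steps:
$A = -53662644$ ($A = 9441 \left(-5684\right) = -53662644$)
$\frac{32369}{-39603} - \frac{23846}{A} = \frac{32369}{-39603} - \frac{23846}{-53662644} = 32369 \left(- \frac{1}{39603}\right) - - \frac{11923}{26831322} = - \frac{32369}{39603} + \frac{11923}{26831322} = - \frac{289343625083}{354200281722}$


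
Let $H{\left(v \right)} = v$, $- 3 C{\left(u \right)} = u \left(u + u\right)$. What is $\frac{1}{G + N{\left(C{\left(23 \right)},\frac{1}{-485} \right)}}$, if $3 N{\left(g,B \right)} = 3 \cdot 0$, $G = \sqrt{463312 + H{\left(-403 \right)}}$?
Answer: $\frac{\sqrt{462909}}{462909} \approx 0.0014698$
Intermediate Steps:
$C{\left(u \right)} = - \frac{2 u^{2}}{3}$ ($C{\left(u \right)} = - \frac{u \left(u + u\right)}{3} = - \frac{u 2 u}{3} = - \frac{2 u^{2}}{3}$)
$G = \sqrt{462909}$ ($G = \sqrt{463312 - 403} = \sqrt{462909} \approx 680.37$)
$N{\left(g,B \right)} = 0$ ($N{\left(g,B \right)} = \frac{3 \cdot 0}{3} = \frac{1}{3} \cdot 0 = 0$)
$\frac{1}{G + N{\left(C{\left(23 \right)},\frac{1}{-485} \right)}} = \frac{1}{\sqrt{462909} + 0} = \frac{1}{\sqrt{462909}} = \frac{\sqrt{462909}}{462909}$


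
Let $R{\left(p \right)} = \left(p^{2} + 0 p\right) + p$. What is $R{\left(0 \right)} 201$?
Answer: $0$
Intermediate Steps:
$R{\left(p \right)} = p + p^{2}$ ($R{\left(p \right)} = \left(p^{2} + 0\right) + p = p^{2} + p = p + p^{2}$)
$R{\left(0 \right)} 201 = 0 \left(1 + 0\right) 201 = 0 \cdot 1 \cdot 201 = 0 \cdot 201 = 0$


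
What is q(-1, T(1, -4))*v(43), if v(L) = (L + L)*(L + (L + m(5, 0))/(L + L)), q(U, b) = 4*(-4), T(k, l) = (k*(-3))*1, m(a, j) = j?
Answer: -59856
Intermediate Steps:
T(k, l) = -3*k (T(k, l) = -3*k*1 = -3*k)
q(U, b) = -16
v(L) = 2*L*(½ + L) (v(L) = (L + L)*(L + (L + 0)/(L + L)) = (2*L)*(L + L/((2*L))) = (2*L)*(L + L*(1/(2*L))) = (2*L)*(L + ½) = (2*L)*(½ + L) = 2*L*(½ + L))
q(-1, T(1, -4))*v(43) = -688*(1 + 2*43) = -688*(1 + 86) = -688*87 = -16*3741 = -59856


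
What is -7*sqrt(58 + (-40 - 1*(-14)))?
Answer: -28*sqrt(2) ≈ -39.598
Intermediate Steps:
-7*sqrt(58 + (-40 - 1*(-14))) = -7*sqrt(58 + (-40 + 14)) = -7*sqrt(58 - 26) = -28*sqrt(2)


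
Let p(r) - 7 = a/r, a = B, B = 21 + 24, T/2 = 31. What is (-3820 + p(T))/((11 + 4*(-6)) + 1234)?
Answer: -78787/25234 ≈ -3.1223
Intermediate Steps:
T = 62 (T = 2*31 = 62)
B = 45
a = 45
p(r) = 7 + 45/r
(-3820 + p(T))/((11 + 4*(-6)) + 1234) = (-3820 + (7 + 45/62))/((11 + 4*(-6)) + 1234) = (-3820 + (7 + 45*(1/62)))/((11 - 24) + 1234) = (-3820 + (7 + 45/62))/(-13 + 1234) = (-3820 + 479/62)/1221 = -236361/62*1/1221 = -78787/25234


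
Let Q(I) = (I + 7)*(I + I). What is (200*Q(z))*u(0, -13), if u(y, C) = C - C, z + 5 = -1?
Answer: 0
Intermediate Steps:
z = -6 (z = -5 - 1 = -6)
u(y, C) = 0
Q(I) = 2*I*(7 + I) (Q(I) = (7 + I)*(2*I) = 2*I*(7 + I))
(200*Q(z))*u(0, -13) = (200*(2*(-6)*(7 - 6)))*0 = (200*(2*(-6)*1))*0 = (200*(-12))*0 = -2400*0 = 0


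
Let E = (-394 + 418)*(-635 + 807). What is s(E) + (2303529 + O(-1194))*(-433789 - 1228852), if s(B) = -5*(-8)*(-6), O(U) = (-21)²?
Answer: -3830674985010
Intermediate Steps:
O(U) = 441
E = 4128 (E = 24*172 = 4128)
s(B) = -240 (s(B) = 40*(-6) = -240)
s(E) + (2303529 + O(-1194))*(-433789 - 1228852) = -240 + (2303529 + 441)*(-433789 - 1228852) = -240 + 2303970*(-1662641) = -240 - 3830674984770 = -3830674985010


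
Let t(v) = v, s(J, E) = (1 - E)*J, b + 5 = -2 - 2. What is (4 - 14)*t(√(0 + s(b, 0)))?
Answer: -30*I ≈ -30.0*I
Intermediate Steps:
b = -9 (b = -5 + (-2 - 2) = -5 - 4 = -9)
s(J, E) = J*(1 - E)
(4 - 14)*t(√(0 + s(b, 0))) = (4 - 14)*√(0 - 9*(1 - 1*0)) = -10*√(0 - 9*(1 + 0)) = -10*√(0 - 9*1) = -10*√(0 - 9) = -30*I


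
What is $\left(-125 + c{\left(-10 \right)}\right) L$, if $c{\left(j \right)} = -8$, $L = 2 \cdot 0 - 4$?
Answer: $532$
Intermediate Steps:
$L = -4$ ($L = 0 - 4 = -4$)
$\left(-125 + c{\left(-10 \right)}\right) L = \left(-125 - 8\right) \left(-4\right) = \left(-133\right) \left(-4\right) = 532$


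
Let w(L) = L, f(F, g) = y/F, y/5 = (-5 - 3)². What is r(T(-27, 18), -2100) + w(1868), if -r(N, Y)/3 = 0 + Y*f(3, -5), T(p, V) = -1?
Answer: 673868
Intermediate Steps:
y = 320 (y = 5*(-5 - 3)² = 5*(-8)² = 5*64 = 320)
f(F, g) = 320/F
r(N, Y) = -320*Y (r(N, Y) = -3*(0 + Y*(320/3)) = -3*(0 + 320*Y/3) = -320*Y)
r(T(-27, 18), -2100) + w(1868) = -320*(-2100) + 1868 = 672000 + 1868 = 673868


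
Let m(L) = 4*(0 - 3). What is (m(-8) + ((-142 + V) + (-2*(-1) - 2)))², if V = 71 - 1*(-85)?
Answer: 4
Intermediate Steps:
V = 156 (V = 71 + 85 = 156)
m(L) = -12 (m(L) = 4*(-3) = -12)
(m(-8) + ((-142 + V) + (-2*(-1) - 2)))² = (-12 + ((-142 + 156) + (-2*(-1) - 2)))² = (-12 + (14 + (2 - 2)))² = (-12 + (14 + 0))² = (-12 + 14)² = 2² = 4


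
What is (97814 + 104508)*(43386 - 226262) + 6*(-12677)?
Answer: -36999914134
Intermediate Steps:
(97814 + 104508)*(43386 - 226262) + 6*(-12677) = 202322*(-182876) - 76062 = -36999838072 - 76062 = -36999914134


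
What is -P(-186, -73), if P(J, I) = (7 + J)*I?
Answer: -13067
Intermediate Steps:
P(J, I) = I*(7 + J)
-P(-186, -73) = -(-73)*(7 - 186) = -(-73)*(-179) = -1*13067 = -13067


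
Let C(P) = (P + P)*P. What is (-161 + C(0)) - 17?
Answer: -178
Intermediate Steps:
C(P) = 2*P² (C(P) = (2*P)*P = 2*P²)
(-161 + C(0)) - 17 = (-161 + 2*0²) - 17 = (-161 + 2*0) - 17 = (-161 + 0) - 17 = -161 - 17 = -178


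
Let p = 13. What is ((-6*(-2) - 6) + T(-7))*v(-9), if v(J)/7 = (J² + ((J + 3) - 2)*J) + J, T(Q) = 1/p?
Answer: 79632/13 ≈ 6125.5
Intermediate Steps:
T(Q) = 1/13
v(J) = 7*J + 7*J² + 7*J*(1 + J) (v(J) = 7*((J² + ((J + 3) - 2)*J) + J) = 7*((J² + ((3 + J) - 2)*J) + J) = 7*((J² + (1 + J)*J) + J) = 7*((J² + J*(1 + J)) + J) = 7*(J + J² + J*(1 + J)) = 7*J + 7*J² + 7*J*(1 + J))
((-6*(-2) - 6) + T(-7))*v(-9) = ((-6*(-2) - 6) + 1/13)*(14*(-9)*(1 - 9)) = ((12 - 6) + 1/13)*(14*(-9)*(-8)) = (6 + 1/13)*1008 = (79/13)*1008 = 79632/13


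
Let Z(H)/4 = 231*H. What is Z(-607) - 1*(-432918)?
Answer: -127950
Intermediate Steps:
Z(H) = 924*H (Z(H) = 4*(231*H) = 924*H)
Z(-607) - 1*(-432918) = 924*(-607) - 1*(-432918) = -560868 + 432918 = -127950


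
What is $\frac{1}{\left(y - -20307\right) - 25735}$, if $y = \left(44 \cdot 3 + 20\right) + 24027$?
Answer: $\frac{1}{18751} \approx 5.333 \cdot 10^{-5}$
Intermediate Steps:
$y = 24179$ ($y = \left(132 + 20\right) + 24027 = 152 + 24027 = 24179$)
$\frac{1}{\left(y - -20307\right) - 25735} = \frac{1}{\left(24179 - -20307\right) - 25735} = \frac{1}{\left(24179 + 20307\right) - 25735} = \frac{1}{44486 - 25735} = \frac{1}{18751}$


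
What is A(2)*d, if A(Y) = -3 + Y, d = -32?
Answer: 32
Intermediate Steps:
A(2)*d = (-3 + 2)*(-32) = -1*(-32) = 32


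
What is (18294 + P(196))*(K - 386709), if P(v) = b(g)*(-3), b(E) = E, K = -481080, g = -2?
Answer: -15880538700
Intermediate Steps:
P(v) = 6 (P(v) = -2*(-3) = 6)
(18294 + P(196))*(K - 386709) = (18294 + 6)*(-481080 - 386709) = 18300*(-867789) = -15880538700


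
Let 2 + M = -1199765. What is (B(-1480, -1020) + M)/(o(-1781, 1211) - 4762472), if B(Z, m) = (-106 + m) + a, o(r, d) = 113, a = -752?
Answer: 1201645/4762359 ≈ 0.25232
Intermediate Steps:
M = -1199767 (M = -2 - 1199765 = -1199767)
B(Z, m) = -858 + m (B(Z, m) = (-106 + m) - 752 = -858 + m)
(B(-1480, -1020) + M)/(o(-1781, 1211) - 4762472) = ((-858 - 1020) - 1199767)/(113 - 4762472) = (-1878 - 1199767)/(-4762359) = -1201645*(-1/4762359) = 1201645/4762359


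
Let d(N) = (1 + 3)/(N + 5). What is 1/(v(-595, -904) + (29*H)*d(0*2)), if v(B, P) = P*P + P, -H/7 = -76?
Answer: 5/4143272 ≈ 1.2068e-6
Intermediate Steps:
H = 532 (H = -7*(-76) = 532)
d(N) = 4/(5 + N)
v(B, P) = P + P² (v(B, P) = P² + P = P + P²)
1/(v(-595, -904) + (29*H)*d(0*2)) = 1/(-904*(1 - 904) + (29*532)*(4/(5 + 0*2))) = 1/(-904*(-903) + 15428*(4/(5 + 0))) = 1/(816312 + 15428*(4/5)) = 1/(816312 + 15428*(4*(⅕))) = 1/(816312 + 15428*(⅘)) = 1/(816312 + 61712/5) = 1/(4143272/5) = 5/4143272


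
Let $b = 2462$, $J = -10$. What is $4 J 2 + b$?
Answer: $2382$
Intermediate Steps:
$4 J 2 + b = 4 \left(-10\right) 2 + 2462 = \left(-40\right) 2 + 2462 = -80 + 2462 = 2382$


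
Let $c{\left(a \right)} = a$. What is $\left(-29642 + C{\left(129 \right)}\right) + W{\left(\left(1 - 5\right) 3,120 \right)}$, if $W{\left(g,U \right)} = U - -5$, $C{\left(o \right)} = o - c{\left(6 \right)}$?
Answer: $-29394$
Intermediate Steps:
$C{\left(o \right)} = -6 + o$ ($C{\left(o \right)} = o - 6 = -6 + o$)
$W{\left(g,U \right)} = 5 + U$ ($W{\left(g,U \right)} = U + 5 = 5 + U$)
$\left(-29642 + C{\left(129 \right)}\right) + W{\left(\left(1 - 5\right) 3,120 \right)} = \left(-29642 + \left(-6 + 129\right)\right) + \left(5 + 120\right) = \left(-29642 + 123\right) + 125 = -29519 + 125 = -29394$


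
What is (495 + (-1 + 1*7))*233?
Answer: 116733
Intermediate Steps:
(495 + (-1 + 1*7))*233 = (495 + (-1 + 7))*233 = (495 + 6)*233 = 501*233 = 116733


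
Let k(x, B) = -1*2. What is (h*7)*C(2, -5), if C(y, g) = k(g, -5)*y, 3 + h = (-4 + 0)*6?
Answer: 756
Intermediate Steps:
h = -27 (h = -3 + (-4 + 0)*6 = -3 - 4*6 = -3 - 24 = -27)
k(x, B) = -2
C(y, g) = -2*y
(h*7)*C(2, -5) = (-27*7)*(-2*2) = -189*(-4) = 756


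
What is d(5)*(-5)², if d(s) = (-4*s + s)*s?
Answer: -1875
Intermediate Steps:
d(s) = -3*s² (d(s) = (-3*s)*s = -3*s²)
d(5)*(-5)² = -3*5²*(-5)² = -3*25*25 = -75*25 = -1875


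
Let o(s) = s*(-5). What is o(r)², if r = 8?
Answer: 1600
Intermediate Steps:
o(s) = -5*s
o(r)² = (-5*8)² = (-40)² = 1600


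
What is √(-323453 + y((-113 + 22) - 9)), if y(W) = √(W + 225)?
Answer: √(-323453 + 5*√5) ≈ 568.72*I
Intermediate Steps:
y(W) = √(225 + W)
√(-323453 + y((-113 + 22) - 9)) = √(-323453 + √(225 + ((-113 + 22) - 9))) = √(-323453 + √(225 + (-91 - 9))) = √(-323453 + √(225 - 100)) = √(-323453 + √125) = √(-323453 + 5*√5)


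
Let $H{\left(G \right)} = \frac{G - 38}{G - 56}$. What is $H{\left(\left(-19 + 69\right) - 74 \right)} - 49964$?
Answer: $- \frac{1998529}{40} \approx -49963.0$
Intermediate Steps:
$H{\left(G \right)} = \frac{-38 + G}{-56 + G}$
$H{\left(\left(-19 + 69\right) - 74 \right)} - 49964 = \frac{-38 + \left(\left(-19 + 69\right) - 74\right)}{-56 + \left(\left(-19 + 69\right) - 74\right)} - 49964 = \frac{-38 + \left(50 - 74\right)}{-56 + \left(50 - 74\right)} - 49964 = \frac{-38 - 24}{-56 - 24} - 49964 = \frac{1}{-80} \left(-62\right) - 49964 = \left(- \frac{1}{80}\right) \left(-62\right) - 49964 = \frac{31}{40} - 49964 = - \frac{1998529}{40}$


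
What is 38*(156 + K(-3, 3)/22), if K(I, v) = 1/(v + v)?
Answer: 391267/66 ≈ 5928.3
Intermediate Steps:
K(I, v) = 1/(2*v)
38*(156 + K(-3, 3)/22) = 38*(156 + ((1/2)/3)/22) = 38*(156 + ((1/2)*(1/3))*(1/22)) = 38*(156 + (1/6)*(1/22)) = 38*(156 + 1/132) = 38*(20593/132) = 391267/66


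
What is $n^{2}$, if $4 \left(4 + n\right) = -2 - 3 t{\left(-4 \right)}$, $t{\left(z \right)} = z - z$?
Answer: $\frac{81}{4} \approx 20.25$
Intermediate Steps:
$t{\left(z \right)} = 0$
$n = - \frac{9}{2}$ ($n = -4 + \frac{-2 - 0}{4} = -4 + \frac{-2 + 0}{4} = -4 + \frac{1}{4} \left(-2\right) = -4 - \frac{1}{2} = - \frac{9}{2} \approx -4.5$)
$n^{2} = \left(- \frac{9}{2}\right)^{2} = \frac{81}{4}$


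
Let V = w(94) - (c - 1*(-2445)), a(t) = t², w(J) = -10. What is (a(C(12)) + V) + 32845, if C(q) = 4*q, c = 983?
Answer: 31711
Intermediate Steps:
V = -3438 (V = -10 - (983 - 1*(-2445)) = -10 - (983 + 2445) = -10 - 1*3428 = -10 - 3428 = -3438)
(a(C(12)) + V) + 32845 = ((4*12)² - 3438) + 32845 = (48² - 3438) + 32845 = (2304 - 3438) + 32845 = -1134 + 32845 = 31711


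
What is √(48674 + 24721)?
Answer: 3*√8155 ≈ 270.92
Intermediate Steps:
√(48674 + 24721) = √73395 = 3*√8155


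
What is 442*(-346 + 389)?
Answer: 19006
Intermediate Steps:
442*(-346 + 389) = 442*43 = 19006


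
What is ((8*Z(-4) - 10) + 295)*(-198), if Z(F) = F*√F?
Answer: -56430 + 12672*I ≈ -56430.0 + 12672.0*I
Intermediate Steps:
Z(F) = F^(3/2)
((8*Z(-4) - 10) + 295)*(-198) = ((8*(-4)^(3/2) - 10) + 295)*(-198) = ((8*(-8*I) - 10) + 295)*(-198) = ((-64*I - 10) + 295)*(-198) = ((-10 - 64*I) + 295)*(-198) = (285 - 64*I)*(-198) = -56430 + 12672*I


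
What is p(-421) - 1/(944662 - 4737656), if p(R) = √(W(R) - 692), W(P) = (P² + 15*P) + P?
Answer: 1/3792994 + √169813 ≈ 412.08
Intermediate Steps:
W(P) = P² + 16*P
p(R) = √(-692 + R*(16 + R)) (p(R) = √(R*(16 + R) - 692) = √(-692 + R*(16 + R)))
p(-421) - 1/(944662 - 4737656) = √(-692 - 421*(16 - 421)) - 1/(944662 - 4737656) = √(-692 - 421*(-405)) - 1/(-3792994) = √(-692 + 170505) - 1*(-1/3792994) = √169813 + 1/3792994 = 1/3792994 + √169813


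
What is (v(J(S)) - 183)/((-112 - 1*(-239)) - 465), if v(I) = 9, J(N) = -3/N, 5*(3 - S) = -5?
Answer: 87/169 ≈ 0.51479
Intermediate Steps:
S = 4 (S = 3 - ⅕*(-5) = 3 + 1 = 4)
(v(J(S)) - 183)/((-112 - 1*(-239)) - 465) = (9 - 183)/((-112 - 1*(-239)) - 465) = -174/((-112 + 239) - 465) = -174/(127 - 465) = -174/(-338) = -174*(-1/338) = 87/169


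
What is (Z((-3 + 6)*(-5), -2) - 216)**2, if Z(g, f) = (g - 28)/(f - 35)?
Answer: 63186601/1369 ≈ 46155.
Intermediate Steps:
Z(g, f) = (-28 + g)/(-35 + f)
(Z((-3 + 6)*(-5), -2) - 216)**2 = ((-28 + (-3 + 6)*(-5))/(-35 - 2) - 216)**2 = ((-28 + 3*(-5))/(-37) - 216)**2 = (-(-28 - 15)/37 - 216)**2 = (-1/37*(-43) - 216)**2 = (43/37 - 216)**2 = (-7949/37)**2 = 63186601/1369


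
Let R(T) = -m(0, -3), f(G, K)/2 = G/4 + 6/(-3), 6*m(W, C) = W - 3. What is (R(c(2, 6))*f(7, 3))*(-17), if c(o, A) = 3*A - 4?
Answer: 17/4 ≈ 4.2500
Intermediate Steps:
c(o, A) = -4 + 3*A
m(W, C) = -½ + W/6 (m(W, C) = (W - 3)/6 = (-3 + W)/6 = -½ + W/6)
f(G, K) = -4 + G/2 (f(G, K) = 2*(G/4 + 6/(-3)) = 2*(G*(¼) + 6*(-⅓)) = 2*(G/4 - 2) = 2*(-2 + G/4) = -4 + G/2)
R(T) = ½ (R(T) = -(-½ + (⅙)*0) = -(-½ + 0) = -1*(-½) = ½)
(R(c(2, 6))*f(7, 3))*(-17) = ((-4 + (½)*7)/2)*(-17) = ((-4 + 7/2)/2)*(-17) = ((½)*(-½))*(-17) = -¼*(-17) = 17/4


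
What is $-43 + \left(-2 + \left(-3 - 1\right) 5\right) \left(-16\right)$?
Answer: $309$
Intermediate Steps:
$-43 + \left(-2 + \left(-3 - 1\right) 5\right) \left(-16\right) = -43 + \left(-2 - 20\right) \left(-16\right) = -43 - -352 = -43 + 352 = 309$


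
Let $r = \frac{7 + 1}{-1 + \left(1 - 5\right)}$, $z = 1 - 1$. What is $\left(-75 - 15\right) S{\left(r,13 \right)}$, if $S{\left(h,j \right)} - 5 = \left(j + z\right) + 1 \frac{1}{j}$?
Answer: $- \frac{21150}{13} \approx -1626.9$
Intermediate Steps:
$z = 0$ ($z = 1 - 1 = 0$)
$r = - \frac{8}{5}$ ($r = \frac{8}{-1 + \left(1 - 5\right)} = \frac{8}{-1 - 4} = \frac{8}{-5} = 8 \left(- \frac{1}{5}\right) = - \frac{8}{5} \approx -1.6$)
$S{\left(h,j \right)} = 5 + j + \frac{1}{j}$ ($S{\left(h,j \right)} = 5 + \left(\left(j + 0\right) + 1 \frac{1}{j}\right) = 5 + \left(j + \frac{1}{j}\right) = 5 + j + \frac{1}{j}$)
$\left(-75 - 15\right) S{\left(r,13 \right)} = \left(-75 - 15\right) \left(5 + 13 + \frac{1}{13}\right) = - 90 \left(5 + 13 + \frac{1}{13}\right) = \left(-90\right) \frac{235}{13} = - \frac{21150}{13}$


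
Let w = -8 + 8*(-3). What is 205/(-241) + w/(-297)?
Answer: -53173/71577 ≈ -0.74288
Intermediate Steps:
w = -32 (w = -8 - 24 = -32)
205/(-241) + w/(-297) = 205/(-241) - 32/(-297) = 205*(-1/241) - 32*(-1/297) = -205/241 + 32/297 = -53173/71577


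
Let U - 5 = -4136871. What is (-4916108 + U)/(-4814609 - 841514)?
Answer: 9052974/5656123 ≈ 1.6006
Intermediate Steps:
U = -4136866 (U = 5 - 4136871 = -4136866)
(-4916108 + U)/(-4814609 - 841514) = (-4916108 - 4136866)/(-4814609 - 841514) = -9052974/(-5656123) = -9052974*(-1/5656123) = 9052974/5656123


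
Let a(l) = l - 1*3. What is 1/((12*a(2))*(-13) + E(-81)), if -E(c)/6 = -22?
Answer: 1/288 ≈ 0.0034722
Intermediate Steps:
E(c) = 132 (E(c) = -6*(-22) = 132)
a(l) = -3 + l (a(l) = l - 3 = -3 + l)
1/((12*a(2))*(-13) + E(-81)) = 1/((12*(-3 + 2))*(-13) + 132) = 1/((12*(-1))*(-13) + 132) = 1/(-12*(-13) + 132) = 1/(156 + 132) = 1/288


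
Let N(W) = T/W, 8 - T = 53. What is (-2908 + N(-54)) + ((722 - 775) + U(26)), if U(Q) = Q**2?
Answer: -13705/6 ≈ -2284.2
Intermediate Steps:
T = -45 (T = 8 - 1*53 = 8 - 53 = -45)
N(W) = -45/W
(-2908 + N(-54)) + ((722 - 775) + U(26)) = (-2908 - 45/(-54)) + ((722 - 775) + 26**2) = (-2908 - 45*(-1/54)) + (-53 + 676) = (-2908 + 5/6) + 623 = -17443/6 + 623 = -13705/6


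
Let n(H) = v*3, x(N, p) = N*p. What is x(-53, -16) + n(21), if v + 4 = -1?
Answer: 833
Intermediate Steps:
v = -5 (v = -4 - 1 = -5)
n(H) = -15 (n(H) = -5*3 = -15)
x(-53, -16) + n(21) = -53*(-16) - 15 = 848 - 15 = 833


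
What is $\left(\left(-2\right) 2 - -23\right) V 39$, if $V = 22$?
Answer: $16302$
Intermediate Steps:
$\left(\left(-2\right) 2 - -23\right) V 39 = \left(\left(-2\right) 2 - -23\right) 22 \cdot 39 = \left(-4 + 23\right) 22 \cdot 39 = 19 \cdot 22 \cdot 39 = 418 \cdot 39 = 16302$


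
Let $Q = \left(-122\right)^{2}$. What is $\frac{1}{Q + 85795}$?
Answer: $\frac{1}{100679} \approx 9.9326 \cdot 10^{-6}$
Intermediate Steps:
$Q = 14884$
$\frac{1}{Q + 85795} = \frac{1}{14884 + 85795} = \frac{1}{100679}$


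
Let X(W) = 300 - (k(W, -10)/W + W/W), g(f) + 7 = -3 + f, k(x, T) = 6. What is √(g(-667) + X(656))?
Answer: I*√10166934/164 ≈ 19.442*I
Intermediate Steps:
g(f) = -10 + f (g(f) = -7 + (-3 + f) = -10 + f)
X(W) = 299 - 6/W (X(W) = 300 - (6/W + W/W) = 300 - (6/W + 1) = 300 - (1 + 6/W) = 300 + (-1 - 6/W) = 299 - 6/W)
√(g(-667) + X(656)) = √((-10 - 667) + (299 - 6/656)) = √(-677 + (299 - 6*1/656)) = √(-677 + (299 - 3/328)) = √(-677 + 98069/328) = √(-123987/328) = I*√10166934/164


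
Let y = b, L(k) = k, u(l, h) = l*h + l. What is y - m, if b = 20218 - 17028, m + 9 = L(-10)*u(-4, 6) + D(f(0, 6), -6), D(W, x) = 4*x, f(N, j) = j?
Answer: 2943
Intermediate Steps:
u(l, h) = l + h*l (u(l, h) = h*l + l = l + h*l)
m = 247 (m = -9 + (-(-40)*(1 + 6) + 4*(-6)) = -9 + (-(-40)*7 - 24) = -9 + (-10*(-28) - 24) = -9 + (280 - 24) = -9 + 256 = 247)
b = 3190
y = 3190
y - m = 3190 - 1*247 = 3190 - 247 = 2943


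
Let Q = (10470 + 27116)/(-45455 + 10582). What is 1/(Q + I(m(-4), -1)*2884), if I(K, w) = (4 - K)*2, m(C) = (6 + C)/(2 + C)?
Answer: 34873/1005699734 ≈ 3.4675e-5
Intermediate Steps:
m(C) = (6 + C)/(2 + C)
I(K, w) = 8 - 2*K
Q = -37586/34873 (Q = 37586/(-34873) = 37586*(-1/34873) = -37586/34873 ≈ -1.0778)
1/(Q + I(m(-4), -1)*2884) = 1/(-37586/34873 + (8 - 2*(6 - 4)/(2 - 4))*2884) = 1/(-37586/34873 + (8 - 2*2/(-2))*2884) = 1/(-37586/34873 + (8 - (-1)*2)*2884) = 1/(-37586/34873 + (8 - 2*(-1))*2884) = 1/(-37586/34873 + (8 + 2)*2884) = 1/(-37586/34873 + 10*2884) = 1/(-37586/34873 + 28840) = 1/(1005699734/34873) = 34873/1005699734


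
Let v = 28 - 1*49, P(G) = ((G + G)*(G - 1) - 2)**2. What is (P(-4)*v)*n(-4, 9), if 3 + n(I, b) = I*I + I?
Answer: -272916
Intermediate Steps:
n(I, b) = -3 + I + I**2 (n(I, b) = -3 + (I*I + I) = -3 + (I**2 + I) = -3 + (I + I**2) = -3 + I + I**2)
P(G) = (-2 + 2*G*(-1 + G))**2 (P(G) = ((2*G)*(-1 + G) - 2)**2 = (2*G*(-1 + G) - 2)**2 = (-2 + 2*G*(-1 + G))**2)
v = -21 (v = 28 - 49 = -21)
(P(-4)*v)*n(-4, 9) = ((4*(1 - 4 - 1*(-4)**2)**2)*(-21))*(-3 - 4 + (-4)**2) = ((4*(1 - 4 - 1*16)**2)*(-21))*(-3 - 4 + 16) = ((4*(1 - 4 - 16)**2)*(-21))*9 = ((4*(-19)**2)*(-21))*9 = ((4*361)*(-21))*9 = (1444*(-21))*9 = -30324*9 = -272916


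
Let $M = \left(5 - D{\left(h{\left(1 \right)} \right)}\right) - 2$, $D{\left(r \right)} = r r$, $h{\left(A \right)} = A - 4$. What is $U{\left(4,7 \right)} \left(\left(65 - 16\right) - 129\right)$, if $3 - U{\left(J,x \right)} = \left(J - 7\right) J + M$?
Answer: $-1680$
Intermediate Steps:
$h{\left(A \right)} = -4 + A$
$D{\left(r \right)} = r^{2}$
$M = -6$ ($M = \left(5 - \left(-4 + 1\right)^{2}\right) - 2 = \left(5 - \left(-3\right)^{2}\right) - 2 = \left(5 - 9\right) - 2 = -4 - 2 = -6$)
$U{\left(J,x \right)} = 9 - J \left(-7 + J\right)$ ($U{\left(J,x \right)} = 3 - \left(\left(J - 7\right) J - 6\right) = 3 - \left(\left(-7 + J\right) J - 6\right) = 3 - \left(J \left(-7 + J\right) - 6\right) = 3 - \left(-6 + J \left(-7 + J\right)\right) = 9 - J \left(-7 + J\right)$)
$U{\left(4,7 \right)} \left(\left(65 - 16\right) - 129\right) = \left(9 - 4^{2} + 7 \cdot 4\right) \left(\left(65 - 16\right) - 129\right) = \left(9 - 16 + 28\right) \left(49 - 129\right) = \left(9 - 16 + 28\right) \left(-80\right) = 21 \left(-80\right) = -1680$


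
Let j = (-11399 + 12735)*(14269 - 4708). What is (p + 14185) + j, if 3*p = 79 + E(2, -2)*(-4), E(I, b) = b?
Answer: 12787710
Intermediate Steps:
p = 29 (p = (79 - 2*(-4))/3 = (79 + 8)/3 = (⅓)*87 = 29)
j = 12773496 (j = 1336*9561 = 12773496)
(p + 14185) + j = (29 + 14185) + 12773496 = 14214 + 12773496 = 12787710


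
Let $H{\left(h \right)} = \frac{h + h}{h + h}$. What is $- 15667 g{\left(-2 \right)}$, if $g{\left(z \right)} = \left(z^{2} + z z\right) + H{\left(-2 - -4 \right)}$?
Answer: $-141003$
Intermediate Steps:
$H{\left(h \right)} = 1$ ($H{\left(h \right)} = \frac{2 h}{2 h} = 2 h \frac{1}{2 h} = 1$)
$g{\left(z \right)} = 1 + 2 z^{2}$ ($g{\left(z \right)} = \left(z^{2} + z z\right) + 1 = \left(z^{2} + z^{2}\right) + 1 = 2 z^{2} + 1 = 1 + 2 z^{2}$)
$- 15667 g{\left(-2 \right)} = - 15667 \left(1 + 2 \left(-2\right)^{2}\right) = - 15667 \left(1 + 2 \cdot 4\right) = - 15667 \left(1 + 8\right) = \left(-15667\right) 9 = -141003$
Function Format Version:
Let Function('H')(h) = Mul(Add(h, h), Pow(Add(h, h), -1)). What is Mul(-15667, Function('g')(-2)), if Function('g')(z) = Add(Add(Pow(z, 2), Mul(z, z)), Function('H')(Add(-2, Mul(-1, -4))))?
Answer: -141003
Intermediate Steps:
Function('H')(h) = 1 (Function('H')(h) = Mul(Mul(2, h), Pow(Mul(2, h), -1)) = Mul(Mul(2, h), Mul(Rational(1, 2), Pow(h, -1))) = 1)
Function('g')(z) = Add(1, Mul(2, Pow(z, 2))) (Function('g')(z) = Add(Add(Pow(z, 2), Mul(z, z)), 1) = Add(Add(Pow(z, 2), Pow(z, 2)), 1) = Add(Mul(2, Pow(z, 2)), 1) = Add(1, Mul(2, Pow(z, 2))))
Mul(-15667, Function('g')(-2)) = Mul(-15667, Add(1, Mul(2, Pow(-2, 2)))) = Mul(-15667, Add(1, Mul(2, 4))) = Mul(-15667, Add(1, 8)) = Mul(-15667, 9) = -141003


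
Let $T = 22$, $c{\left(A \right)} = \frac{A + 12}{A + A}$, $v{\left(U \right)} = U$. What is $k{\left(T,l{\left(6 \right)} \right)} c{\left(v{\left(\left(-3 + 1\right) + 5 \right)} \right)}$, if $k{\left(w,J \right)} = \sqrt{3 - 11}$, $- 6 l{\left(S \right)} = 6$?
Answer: $5 i \sqrt{2} \approx 7.0711 i$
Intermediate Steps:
$l{\left(S \right)} = -1$ ($l{\left(S \right)} = \left(- \frac{1}{6}\right) 6 = -1$)
$c{\left(A \right)} = \frac{12 + A}{2 A}$
$k{\left(w,J \right)} = 2 i \sqrt{2}$ ($k{\left(w,J \right)} = \sqrt{-8} = 2 i \sqrt{2}$)
$k{\left(T,l{\left(6 \right)} \right)} c{\left(v{\left(\left(-3 + 1\right) + 5 \right)} \right)} = 2 i \sqrt{2} \frac{12 + \left(\left(-3 + 1\right) + 5\right)}{2 \left(\left(-3 + 1\right) + 5\right)} = 2 i \sqrt{2} \frac{12 + \left(-2 + 5\right)}{2 \left(-2 + 5\right)} = 2 i \sqrt{2} \frac{12 + 3}{2 \cdot 3} = 2 i \sqrt{2} \cdot \frac{1}{2} \cdot \frac{1}{3} \cdot 15 = 2 i \sqrt{2} \cdot \frac{5}{2} = 5 i \sqrt{2}$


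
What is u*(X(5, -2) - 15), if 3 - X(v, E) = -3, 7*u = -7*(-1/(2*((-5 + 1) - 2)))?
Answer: 3/4 ≈ 0.75000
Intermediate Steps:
u = -1/12 (u = (-7*(-1/(2*((-5 + 1) - 2))))/7 = (-7*(-1/(2*(-4 - 2))))/7 = (-7/((-6*(-2))))/7 = (-7/12)/7 = (-7*1/12)/7 = (1/7)*(-7/12) = -1/12 ≈ -0.083333)
X(v, E) = 6 (X(v, E) = 3 - 1*(-3) = 3 + 3 = 6)
u*(X(5, -2) - 15) = -(6 - 15)/12 = -1/12*(-9) = 3/4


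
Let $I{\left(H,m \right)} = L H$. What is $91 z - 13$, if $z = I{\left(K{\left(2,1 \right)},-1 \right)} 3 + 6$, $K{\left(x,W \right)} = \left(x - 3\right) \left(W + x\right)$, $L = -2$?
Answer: $2171$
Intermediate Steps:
$K{\left(x,W \right)} = \left(-3 + x\right) \left(W + x\right)$
$I{\left(H,m \right)} = - 2 H$
$z = 24$ ($z = - 2 \left(2^{2} - 3 - 6 + 1 \cdot 2\right) 3 + 6 = - 2 \left(4 - 3 - 6 + 2\right) 3 + 6 = \left(-2\right) \left(-3\right) 3 + 6 = 6 \cdot 3 + 6 = 18 + 6 = 24$)
$91 z - 13 = 91 \cdot 24 - 13 = 2184 - 13 = 2171$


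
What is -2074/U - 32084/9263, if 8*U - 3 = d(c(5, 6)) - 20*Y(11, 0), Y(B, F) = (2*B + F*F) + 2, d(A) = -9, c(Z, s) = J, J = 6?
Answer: 69049436/2250909 ≈ 30.676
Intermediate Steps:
c(Z, s) = 6
Y(B, F) = 2 + F² + 2*B (Y(B, F) = (2*B + F²) + 2 = (F² + 2*B) + 2 = 2 + F² + 2*B)
U = -243/4 (U = 3/8 + (-9 - 20*(2 + 0² + 2*11))/8 = 3/8 + (-9 - 20*(2 + 0 + 22))/8 = 3/8 + (-9 - 20*24)/8 = 3/8 + (-9 - 480)/8 = 3/8 + (⅛)*(-489) = 3/8 - 489/8 = -243/4 ≈ -60.750)
-2074/U - 32084/9263 = -2074/(-243/4) - 32084/9263 = -2074*(-4/243) - 32084*1/9263 = 8296/243 - 32084/9263 = 69049436/2250909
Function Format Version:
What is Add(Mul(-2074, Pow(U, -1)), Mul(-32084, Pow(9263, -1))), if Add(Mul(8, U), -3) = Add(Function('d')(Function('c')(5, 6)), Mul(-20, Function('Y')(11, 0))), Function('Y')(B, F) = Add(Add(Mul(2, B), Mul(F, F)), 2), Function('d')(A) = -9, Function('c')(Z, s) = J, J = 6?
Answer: Rational(69049436, 2250909) ≈ 30.676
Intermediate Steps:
Function('c')(Z, s) = 6
Function('Y')(B, F) = Add(2, Pow(F, 2), Mul(2, B)) (Function('Y')(B, F) = Add(Add(Mul(2, B), Pow(F, 2)), 2) = Add(Add(Pow(F, 2), Mul(2, B)), 2) = Add(2, Pow(F, 2), Mul(2, B)))
U = Rational(-243, 4) (U = Add(Rational(3, 8), Mul(Rational(1, 8), Add(-9, Mul(-20, Add(2, Pow(0, 2), Mul(2, 11)))))) = Add(Rational(3, 8), Mul(Rational(1, 8), Add(-9, Mul(-20, Add(2, 0, 22))))) = Add(Rational(3, 8), Mul(Rational(1, 8), Add(-9, Mul(-20, 24)))) = Add(Rational(3, 8), Mul(Rational(1, 8), Add(-9, -480))) = Add(Rational(3, 8), Mul(Rational(1, 8), -489)) = Add(Rational(3, 8), Rational(-489, 8)) = Rational(-243, 4) ≈ -60.750)
Add(Mul(-2074, Pow(U, -1)), Mul(-32084, Pow(9263, -1))) = Add(Mul(-2074, Pow(Rational(-243, 4), -1)), Mul(-32084, Pow(9263, -1))) = Add(Mul(-2074, Rational(-4, 243)), Mul(-32084, Rational(1, 9263))) = Add(Rational(8296, 243), Rational(-32084, 9263)) = Rational(69049436, 2250909)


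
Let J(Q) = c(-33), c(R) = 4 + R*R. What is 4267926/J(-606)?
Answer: 4267926/1093 ≈ 3904.8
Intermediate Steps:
c(R) = 4 + R²
J(Q) = 1093 (J(Q) = 4 + (-33)² = 4 + 1089 = 1093)
4267926/J(-606) = 4267926/1093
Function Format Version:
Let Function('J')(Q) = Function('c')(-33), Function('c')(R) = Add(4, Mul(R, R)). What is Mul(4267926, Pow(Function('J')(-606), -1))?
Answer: Rational(4267926, 1093) ≈ 3904.8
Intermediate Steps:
Function('c')(R) = Add(4, Pow(R, 2))
Function('J')(Q) = 1093 (Function('J')(Q) = Add(4, Pow(-33, 2)) = Add(4, 1089) = 1093)
Mul(4267926, Pow(Function('J')(-606), -1)) = Mul(4267926, Pow(1093, -1)) = Mul(4267926, Rational(1, 1093)) = Rational(4267926, 1093)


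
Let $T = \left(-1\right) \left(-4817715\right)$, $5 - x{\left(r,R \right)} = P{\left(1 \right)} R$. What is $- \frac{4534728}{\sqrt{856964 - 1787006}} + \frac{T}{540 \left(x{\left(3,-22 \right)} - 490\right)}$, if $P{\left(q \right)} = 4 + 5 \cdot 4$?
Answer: $\frac{321181}{1548} + \frac{755788 i \sqrt{11482}}{17223} \approx 207.48 + 4702.2 i$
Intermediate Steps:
$P{\left(q \right)} = 24$ ($P{\left(q \right)} = 4 + 20 = 24$)
$x{\left(r,R \right)} = 5 - 24 R$
$T = 4817715$
$- \frac{4534728}{\sqrt{856964 - 1787006}} + \frac{T}{540 \left(x{\left(3,-22 \right)} - 490\right)} = - \frac{4534728}{\sqrt{856964 - 1787006}} + \frac{4817715}{540 \left(\left(5 - -528\right) - 490\right)} = - \frac{4534728}{\sqrt{-930042}} + \frac{4817715}{540 \left(\left(5 + 528\right) - 490\right)} = - \frac{4534728}{9 i \sqrt{11482}} + \frac{4817715}{540 \left(533 - 490\right)} = - 4534728 \left(- \frac{i \sqrt{11482}}{103338}\right) + \frac{4817715}{540 \cdot 43} = \frac{755788 i \sqrt{11482}}{17223} + \frac{4817715}{23220} = \frac{755788 i \sqrt{11482}}{17223} + 4817715 \cdot \frac{1}{23220} = \frac{755788 i \sqrt{11482}}{17223} + \frac{321181}{1548} = \frac{321181}{1548} + \frac{755788 i \sqrt{11482}}{17223}$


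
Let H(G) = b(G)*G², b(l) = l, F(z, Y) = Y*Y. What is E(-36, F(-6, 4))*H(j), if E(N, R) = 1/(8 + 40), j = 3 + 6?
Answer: 243/16 ≈ 15.188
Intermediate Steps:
F(z, Y) = Y²
j = 9
E(N, R) = 1/48
H(G) = G³ (H(G) = G*G² = G³)
E(-36, F(-6, 4))*H(j) = (1/48)*9³ = (1/48)*729 = 243/16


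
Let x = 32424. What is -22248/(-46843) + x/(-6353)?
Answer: -1377495888/297593579 ≈ -4.6288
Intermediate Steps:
-22248/(-46843) + x/(-6353) = -22248/(-46843) + 32424/(-6353) = -22248*(-1/46843) + 32424*(-1/6353) = 22248/46843 - 32424/6353 = -1377495888/297593579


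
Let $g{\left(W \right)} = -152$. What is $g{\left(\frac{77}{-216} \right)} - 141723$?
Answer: $-141875$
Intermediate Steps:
$g{\left(\frac{77}{-216} \right)} - 141723 = -152 - 141723 = -141875$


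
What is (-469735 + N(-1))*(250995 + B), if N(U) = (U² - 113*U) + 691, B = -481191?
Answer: 107945810280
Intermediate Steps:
N(U) = 691 + U² - 113*U
(-469735 + N(-1))*(250995 + B) = (-469735 + (691 + (-1)² - 113*(-1)))*(250995 - 481191) = (-469735 + (691 + 1 + 113))*(-230196) = (-469735 + 805)*(-230196) = -468930*(-230196) = 107945810280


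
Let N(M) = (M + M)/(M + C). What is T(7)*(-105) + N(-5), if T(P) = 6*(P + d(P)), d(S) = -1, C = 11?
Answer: -11345/3 ≈ -3781.7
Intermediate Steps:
T(P) = -6 + 6*P (T(P) = 6*(P - 1) = 6*(-1 + P) = -6 + 6*P)
N(M) = 2*M/(11 + M) (N(M) = (M + M)/(M + 11) = (2*M)/(11 + M) = 2*M/(11 + M))
T(7)*(-105) + N(-5) = (-6 + 6*7)*(-105) + 2*(-5)/(11 - 5) = (-6 + 42)*(-105) + 2*(-5)/6 = 36*(-105) + 2*(-5)*(⅙) = -3780 - 5/3 = -11345/3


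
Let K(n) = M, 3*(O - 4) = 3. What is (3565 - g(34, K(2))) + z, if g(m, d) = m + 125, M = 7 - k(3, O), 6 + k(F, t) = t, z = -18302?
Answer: -14896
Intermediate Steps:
O = 5 (O = 4 + (⅓)*3 = 4 + 1 = 5)
k(F, t) = -6 + t
M = 8 (M = 7 - (-6 + 5) = 7 - 1*(-1) = 7 + 1 = 8)
K(n) = 8
g(m, d) = 125 + m
(3565 - g(34, K(2))) + z = (3565 - (125 + 34)) - 18302 = (3565 - 1*159) - 18302 = (3565 - 159) - 18302 = 3406 - 18302 = -14896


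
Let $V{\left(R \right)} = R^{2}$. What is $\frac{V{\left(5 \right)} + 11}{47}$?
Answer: $\frac{36}{47} \approx 0.76596$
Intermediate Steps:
$\frac{V{\left(5 \right)} + 11}{47} = \frac{5^{2} + 11}{47} = \left(25 + 11\right) \frac{1}{47} = 36 \cdot \frac{1}{47} = \frac{36}{47}$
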